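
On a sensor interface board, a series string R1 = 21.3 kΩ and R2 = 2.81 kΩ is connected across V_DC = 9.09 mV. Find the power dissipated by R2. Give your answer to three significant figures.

P ≈ 0.399 nW

Series current I = V_DC/ΣR = 9.09/24.11 = 0.3770 µA.
V(R2) = I·R = 1.059 mV; P = V·I = 1.059 × 0.3770 = 0.3994 nW.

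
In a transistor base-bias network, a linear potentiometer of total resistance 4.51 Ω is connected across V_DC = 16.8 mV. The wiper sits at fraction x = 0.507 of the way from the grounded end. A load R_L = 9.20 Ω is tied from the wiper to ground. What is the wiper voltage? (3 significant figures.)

Split the track: R_lower = x·R_p = 2.287 Ω, R_upper = (1−x)·R_p = 2.223 Ω.
(x·R_p) ‖ R_L = 1.831 Ω.
Loaded-divider output: V_out = 16.8 × 0.4517 = 7.588 mV.

V_out ≈ 7.59 mV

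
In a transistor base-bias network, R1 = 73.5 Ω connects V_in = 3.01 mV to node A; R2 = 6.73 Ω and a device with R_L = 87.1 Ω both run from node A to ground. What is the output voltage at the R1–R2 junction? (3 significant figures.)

The load sits in parallel with R2, giving an effective lower resistance R2' = R2·R_L/(R2+R_L) = 6.247 Ω.
Voltage divider with the loaded lower leg: V_out = 3.01 × 6.247/(73.5 + 6.247) = 3.01 × 0.07834 = 0.2358 mV.

V_out ≈ 0.236 mV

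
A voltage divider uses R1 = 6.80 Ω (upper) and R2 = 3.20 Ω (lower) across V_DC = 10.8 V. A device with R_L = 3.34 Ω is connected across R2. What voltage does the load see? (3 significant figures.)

R2 ‖ R_L = (3.20 × 3.34)/(3.20 + 3.34) = 1.634 Ω.
Then V_out = V_DC · R2'/(R1 + R2') = 10.8 × 1.634/8.434 = 2.093 V.

V_out ≈ 2.09 V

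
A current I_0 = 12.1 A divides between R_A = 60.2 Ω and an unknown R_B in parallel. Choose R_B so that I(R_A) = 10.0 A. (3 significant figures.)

The fraction through R_A equals R_B/(R_A+R_B).
With f = 0.8264, R_B = R_A · f/(1−f) = 60.2 × 4.762 = 286.7 Ω.

R_B ≈ 287 Ω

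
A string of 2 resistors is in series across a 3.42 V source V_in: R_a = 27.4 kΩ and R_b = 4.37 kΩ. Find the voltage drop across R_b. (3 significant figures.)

V ≈ 0.470 V

ΣR = 27.4 + 4.37 = 31.77 kΩ.
V = V_in · R/ΣR = 3.42 × 0.1376 = 0.4704 V.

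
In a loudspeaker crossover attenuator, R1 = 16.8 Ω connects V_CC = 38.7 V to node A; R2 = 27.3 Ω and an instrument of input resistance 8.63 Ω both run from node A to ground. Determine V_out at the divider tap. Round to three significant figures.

First combine the lower leg with the load: R2 ‖ R_L = 6.557 Ω.
Then V_out = V_CC · R2'/(R1 + R2') = 38.7 × 6.557/23.36 = 10.86 V.

V_out ≈ 10.9 V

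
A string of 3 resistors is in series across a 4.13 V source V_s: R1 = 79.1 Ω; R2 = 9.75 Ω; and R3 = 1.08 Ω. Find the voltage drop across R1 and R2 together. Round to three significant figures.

Series total: ΣR = 79.1 + 9.75 + 1.08 = 89.93 Ω.
R_{R1..R2} = 79.1 + 9.75 = 88.85 Ω.
Voltage divider: V = V_s · (88.85 / 89.93) = 4.13 × 0.9880 = 4.080 V.

V ≈ 4.08 V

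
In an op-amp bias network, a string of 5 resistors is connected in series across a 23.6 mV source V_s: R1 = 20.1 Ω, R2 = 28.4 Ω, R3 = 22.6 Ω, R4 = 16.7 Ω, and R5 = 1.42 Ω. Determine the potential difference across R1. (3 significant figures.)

V ≈ 5.32 mV

Total series resistance ΣR = 20.1 + 28.4 + 22.6 + 16.7 + 1.42 = 89.22 Ω.
By the voltage-divider rule, V = 23.6 × 20.10/89.22 = 5.317 mV.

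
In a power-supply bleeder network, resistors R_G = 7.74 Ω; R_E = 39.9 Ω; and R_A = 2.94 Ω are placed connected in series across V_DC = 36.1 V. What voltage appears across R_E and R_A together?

ΣR = 7.74 + 39.9 + 2.94 = 50.58 Ω.
R_{R_E..R_A} = 39.9 + 2.94 = 42.84 Ω.
By the voltage-divider rule, V = 36.1 × 42.84/50.58 = 30.58 V.

V ≈ 30.6 V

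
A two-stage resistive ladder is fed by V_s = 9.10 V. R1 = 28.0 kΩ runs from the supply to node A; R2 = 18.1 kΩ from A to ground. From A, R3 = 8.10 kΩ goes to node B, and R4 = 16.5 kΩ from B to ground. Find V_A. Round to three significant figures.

Node A sees R2 in parallel with the series input of stage 2, R3 + R4 = 24.60 kΩ.
R2 ‖ (R3+R4) = 10.43 kΩ.
First divider: V_A = V_s · 10.43/(28.0 + 10.43) = 2.469 V.

V_A ≈ 2.47 V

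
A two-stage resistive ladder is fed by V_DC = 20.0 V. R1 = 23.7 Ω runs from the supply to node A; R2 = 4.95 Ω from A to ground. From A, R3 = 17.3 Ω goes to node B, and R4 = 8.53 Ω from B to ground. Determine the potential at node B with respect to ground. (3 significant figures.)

V_B ≈ 0.985 V

Node A sees R2 in parallel with the series input of stage 2, R3 + R4 = 25.83 Ω.
R2 ‖ (R3+R4) = 4.154 Ω.
V_A = 20.0 × 4.154/(23.7 + 4.154) = 2.983 V.
V_B = V_A × 0.3302 = 0.9850 V.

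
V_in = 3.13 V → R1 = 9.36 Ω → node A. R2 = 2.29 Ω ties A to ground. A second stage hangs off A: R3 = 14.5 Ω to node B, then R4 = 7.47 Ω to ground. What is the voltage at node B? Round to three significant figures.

V_B ≈ 0.193 V

Node A sees R2 in parallel with the series input of stage 2, R3 + R4 = 21.97 Ω.
R2 ‖ (R3+R4) = 2.074 Ω.
First divider: V_A = V_in · 2.074/(9.36 + 2.074) = 0.5677 V.
V_B = V_A × 0.3400 = 0.1930 V.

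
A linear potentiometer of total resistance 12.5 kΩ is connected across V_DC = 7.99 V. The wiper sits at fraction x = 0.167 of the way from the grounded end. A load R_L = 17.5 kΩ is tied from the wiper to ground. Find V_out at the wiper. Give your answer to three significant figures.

V_out ≈ 1.21 V

Lower segment x·R_p = 2.087 kΩ; upper segment (1−x)·R_p = 10.41 kΩ.
Lower segment in parallel with the load: 2.087 ‖ 17.5 = 1.865 kΩ.
Then V_out = V_DC · 1.865/(10.41 + 1.865) = 1.214 V.
(Unloaded: V_out = x·V_DC = 1.33 V.)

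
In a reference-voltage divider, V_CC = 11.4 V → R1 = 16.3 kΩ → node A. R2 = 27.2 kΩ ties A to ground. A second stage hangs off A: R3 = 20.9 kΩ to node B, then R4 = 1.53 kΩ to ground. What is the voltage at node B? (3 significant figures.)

Looking into the second stage from A: R3 + R4 = 22.43 kΩ appears in parallel with R2.
R2 ‖ (R3+R4) = 12.29 kΩ.
So V_A = 11.4 × 0.4299 = 4.901 V.
V_B = V_A × 0.06821 = 0.3343 V.

V_B ≈ 0.334 V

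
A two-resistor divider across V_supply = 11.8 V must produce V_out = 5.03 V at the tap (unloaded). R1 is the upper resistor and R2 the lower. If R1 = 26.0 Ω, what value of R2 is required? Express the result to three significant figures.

Required fraction k = V_out/V_supply = 0.4263.
So R2 = R1 · V_out/(V_supply − V_out) = 26.0 × 5.03/(11.8 − 5.03) = 26.0 × 0.7430 = 19.32 Ω.

R2 ≈ 19.3 Ω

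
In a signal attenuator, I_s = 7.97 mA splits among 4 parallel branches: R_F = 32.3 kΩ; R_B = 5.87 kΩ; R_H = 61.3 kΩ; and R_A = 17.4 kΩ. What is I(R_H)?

I ≈ 0.473 mA

Conductances: ΣG = 1/32.3 + 1/5.87 + 1/61.3 + 1/17.4 = 0.2751 (1/kΩ).
Current divider: I(R_H) = I_s · G_k/ΣG = 7.97 × (0.01631/0.2751) = 7.97 × 0.05930 = 0.4726 mA.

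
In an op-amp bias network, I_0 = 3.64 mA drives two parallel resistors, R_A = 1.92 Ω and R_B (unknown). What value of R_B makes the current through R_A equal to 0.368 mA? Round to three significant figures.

In a two-way split, I_A/I_0 = R_B/(R_A + R_B).
With f = 0.1011, R_B = R_A · f/(1−f) = 1.92 × 0.1125 = 0.2159 Ω.

R_B ≈ 0.216 Ω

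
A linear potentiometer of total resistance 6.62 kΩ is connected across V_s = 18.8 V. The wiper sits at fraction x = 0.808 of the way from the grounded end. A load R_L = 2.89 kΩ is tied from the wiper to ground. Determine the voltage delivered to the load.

Lower segment x·R_p = 5.349 kΩ; upper segment (1−x)·R_p = 1.271 kΩ.
(x·R_p) ‖ R_L = 1.876 kΩ.
V_out = 18.8 × 1.876/(1.271 + 1.876) = 11.21 V.
(Unloaded: V_out = x·V_s = 15.2 V.)

V_out ≈ 11.2 V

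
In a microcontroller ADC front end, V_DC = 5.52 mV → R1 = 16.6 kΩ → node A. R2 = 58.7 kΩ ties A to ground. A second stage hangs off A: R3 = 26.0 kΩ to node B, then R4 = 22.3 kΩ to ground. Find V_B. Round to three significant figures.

V_B ≈ 1.57 mV

The second stage (R3 + R4 = 48.30 kΩ) loads node A in parallel with R2.
Effective lower resistance at A: R2 ‖ 48.30 = 26.50 kΩ.
So V_A = 5.52 × 0.6148 = 3.394 mV.
V_B = V_A × 0.4617 = 1.567 mV.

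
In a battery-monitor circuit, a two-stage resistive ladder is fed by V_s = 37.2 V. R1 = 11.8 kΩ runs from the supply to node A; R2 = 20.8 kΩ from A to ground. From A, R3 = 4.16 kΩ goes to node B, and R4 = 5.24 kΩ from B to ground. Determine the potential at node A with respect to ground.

V_A ≈ 13.2 V

The second stage (R3 + R4 = 9.400 kΩ) loads node A in parallel with R2.
Effective lower resistance at A: R2 ‖ 9.400 = 6.474 kΩ.
So V_A = 37.2 × 0.3543 = 13.18 V.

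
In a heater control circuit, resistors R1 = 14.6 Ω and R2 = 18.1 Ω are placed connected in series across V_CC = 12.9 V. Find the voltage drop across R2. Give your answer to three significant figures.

Total series resistance ΣR = 14.6 + 18.1 = 32.70 Ω.
By the voltage-divider rule, V = 12.9 × 18.10/32.70 = 7.140 V.

V ≈ 7.14 V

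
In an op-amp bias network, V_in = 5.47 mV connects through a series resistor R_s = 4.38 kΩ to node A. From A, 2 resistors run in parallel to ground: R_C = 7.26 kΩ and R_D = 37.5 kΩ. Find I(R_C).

I ≈ 0.438 µA

Combine the parallel branches: R_p = (1/7.26 + 1/37.5)⁻¹ = 6.082 kΩ.
V_A = 5.47 × 6.082/10.46 = 3.180 mV.
Branch current I = V_A/R_C = 3.180/7.26 = 0.4380 µA.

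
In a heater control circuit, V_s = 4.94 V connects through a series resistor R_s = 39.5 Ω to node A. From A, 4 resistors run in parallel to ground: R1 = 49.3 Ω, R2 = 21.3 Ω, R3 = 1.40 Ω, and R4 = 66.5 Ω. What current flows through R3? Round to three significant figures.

I ≈ 0.109 A

Parallel bank: R_p = 1/(1/49.3 + 1/21.3 + 1/1.40 + 1/66.5) = 1.255 Ω.
Node voltage V_A = V_s · R_p/(R_s + R_p) = 4.94 × 0.03080 = 0.1522 V.
Branch current I = V_A/R3 = 0.1522/1.40 = 0.1087 A.
(Equivalently: I_total = 0.1212 A, then current-divider fraction G_k/ΣG = 0.8967.)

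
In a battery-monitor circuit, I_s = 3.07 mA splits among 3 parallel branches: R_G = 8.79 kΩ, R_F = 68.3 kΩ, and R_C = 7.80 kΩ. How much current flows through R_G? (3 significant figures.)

I ≈ 1.36 mA

ΣG = 1/8.79 + 1/68.3 + 1/7.80 = 0.2566.
By the current-divider rule, I = I_s · G_k/ΣG = 3.07 × 0.4433 = 1.361 mA.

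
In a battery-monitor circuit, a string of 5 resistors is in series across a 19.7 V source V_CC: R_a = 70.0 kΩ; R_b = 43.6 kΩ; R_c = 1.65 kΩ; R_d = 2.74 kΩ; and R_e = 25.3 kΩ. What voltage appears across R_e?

Series total: ΣR = 70.0 + 43.6 + 1.65 + 2.74 + 25.3 = 143.3 kΩ.
By the voltage-divider rule, V = 19.7 × 25.30/143.3 = 3.478 V.

V ≈ 3.48 V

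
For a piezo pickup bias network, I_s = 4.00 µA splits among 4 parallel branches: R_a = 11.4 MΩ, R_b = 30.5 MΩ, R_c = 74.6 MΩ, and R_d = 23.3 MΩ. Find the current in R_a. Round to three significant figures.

ΣG = 1/11.4 + 1/30.5 + 1/74.6 + 1/23.3 = 0.1768.
R_a takes the fraction G_k/ΣG = 0.08772/0.1768 = 0.4961, so I = 4.00 × 0.4961 = 1.984 µA.

I ≈ 1.98 µA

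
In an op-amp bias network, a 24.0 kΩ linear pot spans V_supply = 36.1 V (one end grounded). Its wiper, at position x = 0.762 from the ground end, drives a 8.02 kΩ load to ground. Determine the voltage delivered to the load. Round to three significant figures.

V_out ≈ 17.8 V

Split the track: R_lower = x·R_p = 18.29 kΩ, R_upper = (1−x)·R_p = 5.712 kΩ.
(x·R_p) ‖ R_L = 5.575 kΩ.
Loaded-divider output: V_out = 36.1 × 0.4939 = 17.83 V.
(Unloaded: V_out = x·V_supply = 27.5 V.)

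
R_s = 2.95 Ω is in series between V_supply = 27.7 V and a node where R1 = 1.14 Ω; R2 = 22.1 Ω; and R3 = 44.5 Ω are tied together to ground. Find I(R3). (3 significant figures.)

Equivalent of the parallel group: R_p = 1.058 Ω.
V_A = 27.7 × 1.058/4.008 = 7.314 V.
Branch current I = V_A/R3 = 7.314/44.5 = 0.1643 A.
(Equivalently: I_total = 6.911 A, then current-divider fraction G_k/ΣG = 0.02378.)

I ≈ 0.164 A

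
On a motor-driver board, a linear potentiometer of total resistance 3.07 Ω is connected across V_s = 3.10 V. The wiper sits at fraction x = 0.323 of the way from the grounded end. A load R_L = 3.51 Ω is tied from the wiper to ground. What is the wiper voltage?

V_out ≈ 0.841 V

Split the track: R_lower = x·R_p = 0.9916 Ω, R_upper = (1−x)·R_p = 2.078 Ω.
Lower segment in parallel with the load: 0.9916 ‖ 3.51 = 0.7732 Ω.
V_out = 3.10 × 0.7732/(2.078 + 0.7732) = 0.8405 V.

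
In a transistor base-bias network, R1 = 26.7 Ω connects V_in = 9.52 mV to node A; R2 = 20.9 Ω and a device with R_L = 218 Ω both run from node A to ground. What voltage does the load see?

The load sits in parallel with R2, giving an effective lower resistance R2' = R2·R_L/(R2+R_L) = 19.07 Ω.
Now apply the divider: V_out = 9.52 × 0.4167 = 3.967 mV.

V_out ≈ 3.97 mV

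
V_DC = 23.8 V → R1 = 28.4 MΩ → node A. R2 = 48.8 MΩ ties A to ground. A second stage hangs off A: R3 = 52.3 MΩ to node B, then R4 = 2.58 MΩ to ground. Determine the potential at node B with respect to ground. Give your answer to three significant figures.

V_B ≈ 0.533 V

Node A sees R2 in parallel with the series input of stage 2, R3 + R4 = 54.88 MΩ.
R2 ‖ (R3+R4) = 25.83 MΩ.
First divider: V_A = V_DC · 25.83/(28.4 + 25.83) = 11.34 V.
V_B = V_A × 0.04701 = 0.5329 V.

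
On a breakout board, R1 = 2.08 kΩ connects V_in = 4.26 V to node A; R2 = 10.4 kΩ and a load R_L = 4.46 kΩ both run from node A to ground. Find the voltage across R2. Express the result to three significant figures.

First combine the lower leg with the load: R2 ‖ R_L = 3.121 kΩ.
Then V_out = V_in · R2'/(R1 + R2') = 4.26 × 3.121/5.201 = 2.556 V.

V_out ≈ 2.56 V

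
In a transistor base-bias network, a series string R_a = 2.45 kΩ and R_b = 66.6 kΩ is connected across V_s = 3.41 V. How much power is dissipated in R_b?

P ≈ 0.162 mW

Series current I = V_s/ΣR = 3.41/69.05 = 0.04938 mA.
P(R_b) = I²·R_b = (0.04938)² × 66.6 = 0.1624 mW.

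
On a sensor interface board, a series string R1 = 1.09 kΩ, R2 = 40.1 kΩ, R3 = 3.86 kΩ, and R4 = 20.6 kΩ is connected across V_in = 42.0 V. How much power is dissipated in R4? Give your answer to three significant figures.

ΣR = 65.65 kΩ → I = 42.0/65.65 = 0.6398 mA.
P = I²R = 0.4093 × 20.6 = 8.431 mW.

P ≈ 8.43 mW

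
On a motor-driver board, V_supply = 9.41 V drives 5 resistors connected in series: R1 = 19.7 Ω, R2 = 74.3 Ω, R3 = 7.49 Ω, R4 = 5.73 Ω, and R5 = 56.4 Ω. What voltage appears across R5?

ΣR = 19.7 + 74.3 + 7.49 + 5.73 + 56.4 = 163.6 Ω.
By the voltage-divider rule, V = 9.41 × 56.40/163.6 = 3.244 V.

V ≈ 3.24 V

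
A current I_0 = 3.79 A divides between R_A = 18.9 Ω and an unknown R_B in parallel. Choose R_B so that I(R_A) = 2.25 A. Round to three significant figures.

R_B ≈ 27.6 Ω

The fraction through R_A equals R_B/(R_A+R_B).
With f = 0.5937, R_B = R_A · f/(1−f) = 18.9 × 1.461 = 27.61 Ω.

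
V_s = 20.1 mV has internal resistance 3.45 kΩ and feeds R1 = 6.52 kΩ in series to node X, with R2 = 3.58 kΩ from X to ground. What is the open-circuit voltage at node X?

V_th ≈ 5.31 mV

R1' = 3.45 + 6.52 = 9.970 kΩ (source resistance + R1).
Open-circuit (no load on X): V_th = V_s · R2/(R1' + R2) = 20.1 × 3.58/(9.970 + 3.58) = 5.311 mV.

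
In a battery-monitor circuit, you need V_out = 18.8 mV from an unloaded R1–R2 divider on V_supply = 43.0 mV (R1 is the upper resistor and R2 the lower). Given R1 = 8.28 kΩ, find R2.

The divider ratio is R2/(R1+R2) = 18.8/43.0 = 0.4372.
So R2 = R1 · V_out/(V_supply − V_out) = 8.28 × 18.8/(43.0 − 18.8) = 8.28 × 0.7769 = 6.432 kΩ.

R2 ≈ 6.43 kΩ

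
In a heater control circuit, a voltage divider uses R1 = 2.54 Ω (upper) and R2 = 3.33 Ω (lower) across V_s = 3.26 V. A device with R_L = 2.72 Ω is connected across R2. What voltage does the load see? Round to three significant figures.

V_out ≈ 1.21 V

R2 ‖ R_L = (3.33 × 2.72)/(3.33 + 2.72) = 1.497 Ω.
Voltage divider with the loaded lower leg: V_out = 3.26 × 1.497/(2.54 + 1.497) = 3.26 × 0.3708 = 1.209 V.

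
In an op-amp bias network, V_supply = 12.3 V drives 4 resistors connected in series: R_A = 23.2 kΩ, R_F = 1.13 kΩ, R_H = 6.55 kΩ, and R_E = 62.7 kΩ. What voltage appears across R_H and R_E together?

V ≈ 9.10 V

Total series resistance ΣR = 23.2 + 1.13 + 6.55 + 62.7 = 93.58 kΩ.
R_{R_H..R_E} = 6.55 + 62.7 = 69.25 kΩ.
V = V_supply · R/ΣR = 12.3 × 0.7400 = 9.102 V.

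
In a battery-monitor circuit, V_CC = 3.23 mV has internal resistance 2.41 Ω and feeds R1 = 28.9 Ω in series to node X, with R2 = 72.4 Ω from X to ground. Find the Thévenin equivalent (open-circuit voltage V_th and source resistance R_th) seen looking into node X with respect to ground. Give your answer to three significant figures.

V_th ≈ 2.25 mV, R_th ≈ 21.9 Ω

R1' = 2.41 + 28.9 = 31.31 Ω (source resistance + R1).
With X open, the divider is unloaded: V_th = 3.23 × 72.4/103.7 = 2.255 mV.
Zeroing V_CC shorts the top of R1' to ground, so R_th = R1' ‖ R2 = 21.86 Ω.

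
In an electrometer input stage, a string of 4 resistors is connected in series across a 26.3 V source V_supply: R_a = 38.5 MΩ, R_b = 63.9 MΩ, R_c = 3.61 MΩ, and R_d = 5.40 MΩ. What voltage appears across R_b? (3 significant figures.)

V ≈ 15.1 V

Series total: ΣR = 38.5 + 63.9 + 3.61 + 5.40 = 111.4 MΩ.
Voltage divider: V = V_supply · (63.90 / 111.4) = 26.3 × 0.5736 = 15.08 V.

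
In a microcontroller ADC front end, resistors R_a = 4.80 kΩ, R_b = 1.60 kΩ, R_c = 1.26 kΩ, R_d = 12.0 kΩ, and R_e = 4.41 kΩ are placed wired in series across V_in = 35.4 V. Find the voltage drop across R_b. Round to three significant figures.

V ≈ 2.35 V

Total series resistance ΣR = 4.80 + 1.60 + 1.26 + 12.0 + 4.41 = 24.07 kΩ.
Voltage divider: V = V_in · (1.600 / 24.07) = 35.4 × 0.06647 = 2.353 V.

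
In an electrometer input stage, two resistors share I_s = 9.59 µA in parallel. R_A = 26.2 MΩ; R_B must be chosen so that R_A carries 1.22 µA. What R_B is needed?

In a two-way split, I_A/I_s = R_B/(R_A + R_B).
With f = 0.1272, R_B = R_A · f/(1−f) = 26.2 × 0.1458 = 3.819 MΩ.

R_B ≈ 3.82 MΩ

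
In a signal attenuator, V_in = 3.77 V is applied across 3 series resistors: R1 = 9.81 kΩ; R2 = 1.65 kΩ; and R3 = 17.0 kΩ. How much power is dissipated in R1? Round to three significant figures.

P ≈ 0.172 mW

The common current is I = 3.77/28.46 = 0.1325 mA.
P(R1) = I²·R1 = (0.1325)² × 9.81 = 0.1721 mW.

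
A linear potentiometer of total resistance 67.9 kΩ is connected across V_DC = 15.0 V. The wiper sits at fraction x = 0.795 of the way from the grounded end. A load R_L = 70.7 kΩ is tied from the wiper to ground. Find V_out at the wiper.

V_out ≈ 10.3 V

Lower segment x·R_p = 53.98 kΩ; upper segment (1−x)·R_p = 13.92 kΩ.
Lower segment in parallel with the load: 53.98 ‖ 70.7 = 30.61 kΩ.
Then V_out = V_DC · 30.61/(13.92 + 30.61) = 10.31 V.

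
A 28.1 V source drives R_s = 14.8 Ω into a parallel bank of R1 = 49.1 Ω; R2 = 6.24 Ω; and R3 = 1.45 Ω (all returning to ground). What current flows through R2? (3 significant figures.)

Parallel bank: R_p = 1/(1/49.1 + 1/6.24 + 1/1.45) = 1.149 Ω.
V_A = 28.1 × 1.149/15.95 = 2.024 V.
Branch current I = V_A/R2 = 2.024/6.24 = 0.3244 A.

I ≈ 0.324 A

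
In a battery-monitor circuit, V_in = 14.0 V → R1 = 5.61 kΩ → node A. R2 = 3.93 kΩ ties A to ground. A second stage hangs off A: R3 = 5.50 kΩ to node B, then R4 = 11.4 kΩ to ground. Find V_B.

The second stage (R3 + R4 = 16.90 kΩ) loads node A in parallel with R2.
R2 ‖ (R3+R4) = 3.189 kΩ.
So V_A = 14.0 × 0.3624 = 5.074 V.
Stage 2 is unloaded, so V_B = V_A · R4/(R3+R4) = 5.074 × 11.4/16.90 = 3.422 V.

V_B ≈ 3.42 V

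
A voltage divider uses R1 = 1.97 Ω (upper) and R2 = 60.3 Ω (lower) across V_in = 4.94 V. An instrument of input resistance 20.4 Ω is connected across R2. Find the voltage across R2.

The load sits in parallel with R2, giving an effective lower resistance R2' = R2·R_L/(R2+R_L) = 15.24 Ω.
Then V_out = V_in · R2'/(R1 + R2') = 4.94 × 15.24/17.21 = 4.375 V.

V_out ≈ 4.37 V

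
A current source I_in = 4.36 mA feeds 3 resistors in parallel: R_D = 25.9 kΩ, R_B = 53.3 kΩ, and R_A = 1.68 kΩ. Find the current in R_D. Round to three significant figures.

ΣG = 1/25.9 + 1/53.3 + 1/1.68 = 0.6526.
R_D takes the fraction G_k/ΣG = 0.03861/0.6526 = 0.05916, so I = 4.36 × 0.05916 = 0.2579 mA.

I ≈ 0.258 mA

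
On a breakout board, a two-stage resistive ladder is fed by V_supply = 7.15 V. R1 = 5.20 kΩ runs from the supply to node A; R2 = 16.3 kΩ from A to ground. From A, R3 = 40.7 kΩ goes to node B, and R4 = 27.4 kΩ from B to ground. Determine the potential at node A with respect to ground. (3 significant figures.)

Looking into the second stage from A: R3 + R4 = 68.10 kΩ appears in parallel with R2.
Effective lower resistance at A: R2 ‖ 68.10 = 13.15 kΩ.
V_A = 7.15 × 13.15/(5.20 + 13.15) = 5.124 V.

V_A ≈ 5.12 V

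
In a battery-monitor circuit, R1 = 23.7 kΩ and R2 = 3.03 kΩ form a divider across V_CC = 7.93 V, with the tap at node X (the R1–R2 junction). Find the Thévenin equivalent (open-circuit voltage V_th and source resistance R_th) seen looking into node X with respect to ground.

V_th ≈ 0.899 V, R_th ≈ 2.69 kΩ

Open-circuit (no load on X): V_th = V_CC · R2/(R1 + R2) = 7.93 × 3.03/(23.70 + 3.03) = 0.8989 V.
Looking into X with the source shorted: R_th = R1·R2/(R1+R2) = 23.70 × 3.03/26.73 = 2.687 kΩ.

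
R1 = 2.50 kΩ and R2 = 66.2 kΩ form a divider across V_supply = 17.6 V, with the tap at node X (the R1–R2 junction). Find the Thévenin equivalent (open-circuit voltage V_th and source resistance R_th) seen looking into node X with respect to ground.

V_th ≈ 17.0 V, R_th ≈ 2.41 kΩ

Open-circuit (no load on X): V_th = V_supply · R2/(R1 + R2) = 17.6 × 66.2/(2.500 + 66.2) = 16.96 V.
Zeroing V_supply shorts the top of R1 to ground, so R_th = R1 ‖ R2 = 2.409 kΩ.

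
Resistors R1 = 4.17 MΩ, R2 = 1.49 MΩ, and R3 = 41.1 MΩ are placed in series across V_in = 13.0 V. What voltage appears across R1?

Series total: ΣR = 4.17 + 1.49 + 41.1 = 46.76 MΩ.
V = V_in · R/ΣR = 13.0 × 0.08918 = 1.159 V.

V ≈ 1.16 V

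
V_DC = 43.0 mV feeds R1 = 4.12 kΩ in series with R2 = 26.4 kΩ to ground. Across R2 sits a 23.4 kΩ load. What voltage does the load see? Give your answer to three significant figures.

R2 ‖ R_L = (26.4 × 23.4)/(26.4 + 23.4) = 12.40 kΩ.
Now apply the divider: V_out = 43.0 × 0.7507 = 32.28 mV.

V_out ≈ 32.3 mV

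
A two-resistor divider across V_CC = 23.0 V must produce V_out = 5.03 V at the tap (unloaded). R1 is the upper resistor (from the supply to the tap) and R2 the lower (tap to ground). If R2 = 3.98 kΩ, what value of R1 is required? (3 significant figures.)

V_out/V_CC = R2/(R1+R2) = 0.2187.
Rearranging, R1 = R2·(1−k)/k = 3.98 × 3.573 = 14.22 kΩ.

R1 ≈ 14.2 kΩ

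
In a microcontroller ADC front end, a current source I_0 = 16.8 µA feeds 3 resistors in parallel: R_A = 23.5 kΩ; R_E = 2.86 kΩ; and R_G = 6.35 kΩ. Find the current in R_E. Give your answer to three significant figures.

I ≈ 10.7 µA

ΣG = 1/23.5 + 1/2.86 + 1/6.35 = 0.5497.
Current divider: I(R_E) = I_0 · G_k/ΣG = 16.8 × (0.3497/0.5497) = 16.8 × 0.6361 = 10.69 µA.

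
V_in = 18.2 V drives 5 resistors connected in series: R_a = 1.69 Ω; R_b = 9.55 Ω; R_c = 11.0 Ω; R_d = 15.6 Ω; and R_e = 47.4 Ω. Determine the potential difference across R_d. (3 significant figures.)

Series total: ΣR = 1.69 + 9.55 + 11.0 + 15.6 + 47.4 = 85.24 Ω.
By the voltage-divider rule, V = 18.2 × 15.60/85.24 = 3.331 V.

V ≈ 3.33 V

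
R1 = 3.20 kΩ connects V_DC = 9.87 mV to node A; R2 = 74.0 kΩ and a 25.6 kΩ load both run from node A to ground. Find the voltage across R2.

V_out ≈ 8.45 mV

First combine the lower leg with the load: R2 ‖ R_L = 19.02 kΩ.
Now apply the divider: V_out = 9.87 × 0.8560 = 8.449 mV.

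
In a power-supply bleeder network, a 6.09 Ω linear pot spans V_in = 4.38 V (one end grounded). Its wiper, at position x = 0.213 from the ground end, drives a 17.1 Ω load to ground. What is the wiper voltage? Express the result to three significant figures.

V_out ≈ 0.880 V

Split the track: R_lower = x·R_p = 1.297 Ω, R_upper = (1−x)·R_p = 4.793 Ω.
Lower segment in parallel with the load: 1.297 ‖ 17.1 = 1.206 Ω.
Loaded-divider output: V_out = 4.38 × 0.2010 = 0.8804 V.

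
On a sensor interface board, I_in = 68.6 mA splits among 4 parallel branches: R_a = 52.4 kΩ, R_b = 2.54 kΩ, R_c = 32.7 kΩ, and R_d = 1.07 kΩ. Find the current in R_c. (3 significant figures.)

I ≈ 1.52 mA

Total conductance ΣG = 1/52.4 + 1/2.54 + 1/32.7 + 1/1.07 = 1.378 (units of 1/kΩ).
By the current-divider rule, I = I_in · G_k/ΣG = 68.6 × 0.02219 = 1.522 mA.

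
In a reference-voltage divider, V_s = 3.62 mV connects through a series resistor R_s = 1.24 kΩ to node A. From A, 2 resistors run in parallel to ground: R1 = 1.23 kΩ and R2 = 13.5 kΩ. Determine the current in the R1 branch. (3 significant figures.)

Combine the parallel branches: R_p = (1/1.23 + 1/13.5)⁻¹ = 1.127 kΩ.
V_A = 3.62 × 1.127/2.367 = 1.724 mV.
I(R1) = V_A / R1 = 1.724/1.23 = 1.401 µA.
(Check via current divider: I_total = 1.529 µA; share G_k/ΣG = 0.9165 → same result.)

I ≈ 1.40 µA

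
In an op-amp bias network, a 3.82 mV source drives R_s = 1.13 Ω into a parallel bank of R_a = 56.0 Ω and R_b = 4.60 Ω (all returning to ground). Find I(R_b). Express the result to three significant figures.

I ≈ 0.656 mA

Equivalent of the parallel group: R_p = 4.251 Ω.
V_A = 3.82 × 4.251/5.381 = 3.018 mV.
Branch current I = V_A/R_b = 3.018/4.60 = 0.6560 mA.
(Equivalently: I_total = 0.7099 mA, then current-divider fraction G_k/ΣG = 0.9241.)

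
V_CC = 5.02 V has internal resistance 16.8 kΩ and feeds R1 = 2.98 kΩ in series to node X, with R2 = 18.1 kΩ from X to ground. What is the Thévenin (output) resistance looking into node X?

R_th ≈ 9.45 kΩ

R1' = 16.8 + 2.98 = 19.78 kΩ (source resistance + R1).
With V_CC suppressed (replaced by a short), R_th = R1' ‖ R2 = (19.78 × 18.1)/(19.78 + 18.1) = 9.451 kΩ.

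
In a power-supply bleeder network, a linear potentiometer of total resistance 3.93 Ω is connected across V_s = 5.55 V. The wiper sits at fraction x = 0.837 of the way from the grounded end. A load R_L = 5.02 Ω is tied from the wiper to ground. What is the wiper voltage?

The pot divides into 0.6406 Ω above the wiper and 3.289 Ω below.
Lower segment in parallel with the load: 3.289 ‖ 5.02 = 1.987 Ω.
Loaded-divider output: V_out = 5.55 × 0.7562 = 4.197 V.
(Unloaded: V_out = x·V_s = 4.65 V.)

V_out ≈ 4.20 V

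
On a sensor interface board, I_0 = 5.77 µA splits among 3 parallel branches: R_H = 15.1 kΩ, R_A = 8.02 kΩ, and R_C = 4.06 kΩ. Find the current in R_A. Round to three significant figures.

I ≈ 1.65 µA

Total conductance ΣG = 1/15.1 + 1/8.02 + 1/4.06 = 0.4372 (units of 1/kΩ).
R_A takes the fraction G_k/ΣG = 0.1247/0.4372 = 0.2852, so I = 5.77 × 0.2852 = 1.646 µA.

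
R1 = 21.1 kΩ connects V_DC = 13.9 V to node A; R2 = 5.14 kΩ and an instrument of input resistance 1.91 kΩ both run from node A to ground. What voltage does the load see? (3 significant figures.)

V_out ≈ 0.861 V

First combine the lower leg with the load: R2 ‖ R_L = 1.393 kΩ.
Now apply the divider: V_out = 13.9 × 0.06191 = 0.8606 V.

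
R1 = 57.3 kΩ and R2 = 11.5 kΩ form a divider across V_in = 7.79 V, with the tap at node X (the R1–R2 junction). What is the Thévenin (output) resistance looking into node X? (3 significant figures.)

Zeroing V_in shorts the top of R1 to ground, so R_th = R1 ‖ R2 = 9.578 kΩ.

R_th ≈ 9.58 kΩ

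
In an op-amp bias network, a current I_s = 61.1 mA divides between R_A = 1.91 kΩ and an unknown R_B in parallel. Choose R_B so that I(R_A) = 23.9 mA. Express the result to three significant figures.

In a two-way split, I_A/I_s = R_B/(R_A + R_B).
With f = 0.3912, R_B = R_A · f/(1−f) = 1.91 × 0.6425 = 1.227 kΩ.

R_B ≈ 1.23 kΩ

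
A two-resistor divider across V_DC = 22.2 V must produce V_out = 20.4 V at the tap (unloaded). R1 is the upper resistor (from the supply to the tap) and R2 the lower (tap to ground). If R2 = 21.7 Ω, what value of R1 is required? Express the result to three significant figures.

R1 ≈ 1.91 Ω

The divider ratio is R2/(R1+R2) = 20.4/22.2 = 0.9189.
R1 = R2·(1/k − 1) = 21.7 × 0.08824 = 1.915 Ω.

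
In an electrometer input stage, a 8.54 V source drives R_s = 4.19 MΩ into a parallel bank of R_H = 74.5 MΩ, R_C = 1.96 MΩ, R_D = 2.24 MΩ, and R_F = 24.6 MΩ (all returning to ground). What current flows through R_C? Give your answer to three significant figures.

Equivalent of the parallel group: R_p = 0.9894 MΩ.
V_A = 8.54 × 0.9894/5.179 = 1.631 V.
Branch current I = V_A/R_C = 1.631/1.96 = 0.8323 µA.

I ≈ 0.832 µA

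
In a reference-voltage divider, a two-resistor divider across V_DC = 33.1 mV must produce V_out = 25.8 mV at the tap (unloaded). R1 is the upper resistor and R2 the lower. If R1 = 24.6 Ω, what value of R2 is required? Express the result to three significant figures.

R2 ≈ 86.9 Ω

Required fraction k = V_out/V_DC = 0.7795.
So R2 = R1 · V_out/(V_DC − V_out) = 24.6 × 25.8/(33.1 − 25.8) = 24.6 × 3.534 = 86.94 Ω.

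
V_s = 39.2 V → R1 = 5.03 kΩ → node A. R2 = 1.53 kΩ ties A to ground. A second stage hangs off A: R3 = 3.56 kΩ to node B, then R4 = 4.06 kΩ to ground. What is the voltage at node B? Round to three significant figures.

Node A sees R2 in parallel with the series input of stage 2, R3 + R4 = 7.620 kΩ.
Effective lower resistance at A: R2 ‖ 7.620 = 1.274 kΩ.
First divider: V_A = V_s · 1.274/(5.03 + 1.274) = 7.923 V.
V_B = V_A × 0.5328 = 4.221 V.

V_B ≈ 4.22 V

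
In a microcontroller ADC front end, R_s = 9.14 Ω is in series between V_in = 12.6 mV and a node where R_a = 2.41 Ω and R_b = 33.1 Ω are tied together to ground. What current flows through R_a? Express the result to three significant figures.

Equivalent of the parallel group: R_p = 2.246 Ω.
V_A by voltage divider: V_A = 12.6 × 2.246/(9.14 + 2.246) = 2.486 mV.
Branch current I = V_A/R_a = 2.486/2.41 = 1.031 mA.
(Check via current divider: I_total = 1.107 mA; share G_k/ΣG = 0.9321 → same result.)

I ≈ 1.03 mA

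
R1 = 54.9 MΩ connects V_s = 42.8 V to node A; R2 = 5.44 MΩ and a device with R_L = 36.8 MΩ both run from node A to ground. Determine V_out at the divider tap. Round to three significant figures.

V_out ≈ 3.40 V

The load sits in parallel with R2, giving an effective lower resistance R2' = R2·R_L/(R2+R_L) = 4.739 MΩ.
Now apply the divider: V_out = 42.8 × 0.07947 = 3.401 V.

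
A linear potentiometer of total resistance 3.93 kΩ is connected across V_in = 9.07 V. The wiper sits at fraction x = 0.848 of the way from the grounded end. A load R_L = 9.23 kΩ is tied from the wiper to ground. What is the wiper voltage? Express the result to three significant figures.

Lower segment x·R_p = 3.333 kΩ; upper segment (1−x)·R_p = 0.5974 kΩ.
Lower segment in parallel with the load: 3.333 ‖ 9.23 = 2.449 kΩ.
Then V_out = V_in · 2.449/(0.5974 + 2.449) = 7.291 V.

V_out ≈ 7.29 V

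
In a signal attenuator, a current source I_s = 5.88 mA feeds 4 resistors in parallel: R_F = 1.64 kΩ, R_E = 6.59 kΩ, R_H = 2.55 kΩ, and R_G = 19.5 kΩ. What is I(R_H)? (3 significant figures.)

Total conductance ΣG = 1/1.64 + 1/6.59 + 1/2.55 + 1/19.5 = 1.205 (units of 1/kΩ).
By the current-divider rule, I = I_s · G_k/ΣG = 5.88 × 0.3255 = 1.914 mA.

I ≈ 1.91 mA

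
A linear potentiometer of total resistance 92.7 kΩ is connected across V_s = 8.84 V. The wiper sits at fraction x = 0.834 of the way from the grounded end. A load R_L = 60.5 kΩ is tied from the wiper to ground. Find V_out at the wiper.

V_out ≈ 6.08 V

Lower segment x·R_p = 77.31 kΩ; upper segment (1−x)·R_p = 15.39 kΩ.
Lower segment in parallel with the load: 77.31 ‖ 60.5 = 33.94 kΩ.
Loaded-divider output: V_out = 8.84 × 0.6880 = 6.082 V.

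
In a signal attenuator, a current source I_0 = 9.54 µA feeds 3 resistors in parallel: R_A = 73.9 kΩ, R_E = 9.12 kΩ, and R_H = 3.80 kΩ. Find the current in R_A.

I ≈ 0.334 µA

Total conductance ΣG = 1/73.9 + 1/9.12 + 1/3.80 = 0.3863 (units of 1/kΩ).
By the current-divider rule, I = I_0 · G_k/ΣG = 9.54 × 0.03503 = 0.3341 µA.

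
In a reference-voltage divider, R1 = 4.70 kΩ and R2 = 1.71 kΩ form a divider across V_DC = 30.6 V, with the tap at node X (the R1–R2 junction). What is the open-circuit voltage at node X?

V_th is the unloaded tap voltage: V_DC · R2/(R1+R2) = 30.6 × 0.2668 = 8.163 V.

V_th ≈ 8.16 V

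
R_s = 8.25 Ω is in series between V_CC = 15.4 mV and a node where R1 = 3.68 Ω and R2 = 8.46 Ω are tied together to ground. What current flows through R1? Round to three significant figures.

I ≈ 0.992 mA

Equivalent of the parallel group: R_p = 2.564 Ω.
Node voltage V_A = V_CC · R_p/(R_s + R_p) = 15.4 × 0.2371 = 3.652 mV.
I(R1) = V_A / R1 = 3.652/3.68 = 0.9924 mA.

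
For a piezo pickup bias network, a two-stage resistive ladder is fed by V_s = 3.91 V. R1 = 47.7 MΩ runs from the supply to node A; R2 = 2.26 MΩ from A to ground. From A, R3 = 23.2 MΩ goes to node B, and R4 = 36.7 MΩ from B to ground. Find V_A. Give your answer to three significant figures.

V_A ≈ 0.171 V

Looking into the second stage from A: R3 + R4 = 59.90 MΩ appears in parallel with R2.
Effective lower resistance at A: R2 ‖ 59.90 = 2.178 MΩ.
V_A = 3.91 × 2.178/(47.7 + 2.178) = 0.1707 V.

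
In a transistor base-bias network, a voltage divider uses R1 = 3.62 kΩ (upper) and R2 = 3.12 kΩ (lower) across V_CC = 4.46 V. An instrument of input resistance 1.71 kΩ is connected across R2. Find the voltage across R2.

V_out ≈ 1.04 V

R2 ‖ R_L = (3.12 × 1.71)/(3.12 + 1.71) = 1.105 kΩ.
Now apply the divider: V_out = 4.46 × 0.2338 = 1.043 V.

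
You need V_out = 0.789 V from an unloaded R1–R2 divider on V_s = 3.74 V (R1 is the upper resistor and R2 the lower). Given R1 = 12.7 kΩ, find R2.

R2 ≈ 3.40 kΩ

V_out/V_s = R2/(R1+R2) = 0.2110.
Rearranging, R2 = R1·k/(1−k) = 12.7 × 0.2674 = 3.396 kΩ.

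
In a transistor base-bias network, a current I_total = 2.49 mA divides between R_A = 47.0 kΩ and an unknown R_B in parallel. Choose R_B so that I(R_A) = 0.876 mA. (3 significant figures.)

Two-branch current divider: I_A = I_total · R_B/(R_A + R_B).
0.876/2.49 = R_B/(R_A + R_B) → R_B = R_A · (0.3518)/(1 − 0.3518) = 47.0 × 0.5428 = 25.51 kΩ.

R_B ≈ 25.5 kΩ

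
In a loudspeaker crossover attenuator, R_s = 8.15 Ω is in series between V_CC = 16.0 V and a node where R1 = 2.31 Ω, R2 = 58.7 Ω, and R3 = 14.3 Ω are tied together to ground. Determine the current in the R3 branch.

I ≈ 0.214 A

Parallel bank: R_p = 1/(1/2.31 + 1/58.7 + 1/14.3) = 1.924 Ω.
V_A by voltage divider: V_A = 16.0 × 1.924/(8.15 + 1.924) = 3.055 V.
Branch current I = V_A/R3 = 3.055/14.3 = 0.2137 A.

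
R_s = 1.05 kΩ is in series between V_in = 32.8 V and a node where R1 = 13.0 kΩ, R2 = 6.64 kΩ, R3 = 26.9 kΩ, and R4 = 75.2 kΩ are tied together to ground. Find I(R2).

Equivalent of the parallel group: R_p = 3.597 kΩ.
Node voltage V_A = V_in · R_p/(R_s + R_p) = 32.8 × 0.7741 = 25.39 V.
I(R2) = V_A / R2 = 25.39/6.64 = 3.824 mA.

I ≈ 3.82 mA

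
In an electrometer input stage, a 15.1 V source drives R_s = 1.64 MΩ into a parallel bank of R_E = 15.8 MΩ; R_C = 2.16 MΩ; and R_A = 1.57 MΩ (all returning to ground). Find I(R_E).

I ≈ 0.329 µA

Combine the parallel branches: R_p = (1/15.8 + 1/2.16 + 1/1.57)⁻¹ = 0.8597 MΩ.
V_A = 15.1 × 0.8597/2.500 = 5.193 V.
I(R_E) = V_A / R_E = 5.193/15.8 = 0.3287 µA.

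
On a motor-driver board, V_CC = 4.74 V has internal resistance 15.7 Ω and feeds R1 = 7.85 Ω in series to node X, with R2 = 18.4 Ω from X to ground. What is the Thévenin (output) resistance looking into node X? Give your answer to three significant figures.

R1' = 15.7 + 7.85 = 23.55 Ω (source resistance + R1).
With V_CC suppressed (replaced by a short), R_th = R1' ‖ R2 = (23.55 × 18.4)/(23.55 + 18.4) = 10.33 Ω.

R_th ≈ 10.3 Ω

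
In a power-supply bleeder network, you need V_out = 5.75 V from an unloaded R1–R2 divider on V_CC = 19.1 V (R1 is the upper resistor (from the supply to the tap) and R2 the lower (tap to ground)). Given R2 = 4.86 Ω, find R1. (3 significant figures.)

R1 ≈ 11.3 Ω

The divider ratio is R2/(R1+R2) = 5.75/19.1 = 0.3010.
R1 = R2·(1/k − 1) = 4.86 × 2.322 = 11.28 Ω.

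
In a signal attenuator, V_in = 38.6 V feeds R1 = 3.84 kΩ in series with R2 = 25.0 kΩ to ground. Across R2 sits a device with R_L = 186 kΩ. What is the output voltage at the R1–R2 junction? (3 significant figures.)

First combine the lower leg with the load: R2 ‖ R_L = 22.04 kΩ.
Voltage divider with the loaded lower leg: V_out = 38.6 × 22.04/(3.84 + 22.04) = 38.6 × 0.8516 = 32.87 V.

V_out ≈ 32.9 V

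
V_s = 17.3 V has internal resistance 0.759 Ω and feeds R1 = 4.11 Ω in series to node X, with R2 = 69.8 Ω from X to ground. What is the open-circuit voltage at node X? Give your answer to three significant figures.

V_th ≈ 16.2 V

R1' = 0.759 + 4.11 = 4.869 Ω (source resistance + R1).
With X open, the divider is unloaded: V_th = 17.3 × 69.8/74.67 = 16.17 V.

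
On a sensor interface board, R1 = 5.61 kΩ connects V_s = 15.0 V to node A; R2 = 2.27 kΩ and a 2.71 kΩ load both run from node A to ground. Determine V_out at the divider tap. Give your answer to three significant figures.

V_out ≈ 2.71 V

The load sits in parallel with R2, giving an effective lower resistance R2' = R2·R_L/(R2+R_L) = 1.235 kΩ.
Then V_out = V_s · R2'/(R1 + R2') = 15.0 × 1.235/6.845 = 2.707 V.
(Unloaded it would be 4.32 V; the load pulls it down.)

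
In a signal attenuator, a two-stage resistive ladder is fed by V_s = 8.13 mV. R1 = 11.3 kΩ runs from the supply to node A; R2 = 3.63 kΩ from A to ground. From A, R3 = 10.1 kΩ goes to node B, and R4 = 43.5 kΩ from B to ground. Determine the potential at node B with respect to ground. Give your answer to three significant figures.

V_B ≈ 1.53 mV

Looking into the second stage from A: R3 + R4 = 53.60 kΩ appears in parallel with R2.
R2 ‖ (R3+R4) = 3.400 kΩ.
V_A = 8.13 × 3.400/(11.3 + 3.400) = 1.880 mV.
Then the unloaded second divider: V_B = V_A × R4/(R3+R4) = 1.880 × 0.8116 = 1.526 mV.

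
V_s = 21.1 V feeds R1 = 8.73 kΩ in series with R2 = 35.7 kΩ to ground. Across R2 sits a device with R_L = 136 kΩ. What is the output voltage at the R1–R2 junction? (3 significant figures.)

First combine the lower leg with the load: R2 ‖ R_L = 28.28 kΩ.
Voltage divider with the loaded lower leg: V_out = 21.1 × 28.28/(8.73 + 28.28) = 21.1 × 0.7641 = 16.12 V.

V_out ≈ 16.1 V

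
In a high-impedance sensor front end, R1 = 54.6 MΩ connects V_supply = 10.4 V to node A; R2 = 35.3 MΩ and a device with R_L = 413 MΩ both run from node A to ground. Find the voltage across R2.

V_out ≈ 3.88 V

The load sits in parallel with R2, giving an effective lower resistance R2' = R2·R_L/(R2+R_L) = 32.52 MΩ.
Then V_out = V_supply · R2'/(R1 + R2') = 10.4 × 32.52/87.12 = 3.882 V.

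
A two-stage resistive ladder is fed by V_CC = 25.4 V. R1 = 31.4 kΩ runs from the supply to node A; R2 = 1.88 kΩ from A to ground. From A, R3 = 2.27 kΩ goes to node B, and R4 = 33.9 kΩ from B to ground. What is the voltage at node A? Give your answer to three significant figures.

The second stage (R3 + R4 = 36.17 kΩ) loads node A in parallel with R2.
Effective lower resistance at A: R2 ‖ 36.17 = 1.787 kΩ.
So V_A = 25.4 × 0.05385 = 1.368 V.

V_A ≈ 1.37 V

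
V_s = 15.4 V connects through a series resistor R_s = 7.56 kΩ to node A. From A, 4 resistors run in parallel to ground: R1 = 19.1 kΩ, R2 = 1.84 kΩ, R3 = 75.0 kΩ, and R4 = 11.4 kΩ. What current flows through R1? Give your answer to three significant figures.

I ≈ 0.129 mA

Parallel bank: R_p = 1/(1/19.1 + 1/1.84 + 1/75.0 + 1/11.4) = 1.435 kΩ.
V_A by voltage divider: V_A = 15.4 × 1.435/(7.56 + 1.435) = 2.457 V.
Branch current I = V_A/R1 = 2.457/19.1 = 0.1286 mA.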